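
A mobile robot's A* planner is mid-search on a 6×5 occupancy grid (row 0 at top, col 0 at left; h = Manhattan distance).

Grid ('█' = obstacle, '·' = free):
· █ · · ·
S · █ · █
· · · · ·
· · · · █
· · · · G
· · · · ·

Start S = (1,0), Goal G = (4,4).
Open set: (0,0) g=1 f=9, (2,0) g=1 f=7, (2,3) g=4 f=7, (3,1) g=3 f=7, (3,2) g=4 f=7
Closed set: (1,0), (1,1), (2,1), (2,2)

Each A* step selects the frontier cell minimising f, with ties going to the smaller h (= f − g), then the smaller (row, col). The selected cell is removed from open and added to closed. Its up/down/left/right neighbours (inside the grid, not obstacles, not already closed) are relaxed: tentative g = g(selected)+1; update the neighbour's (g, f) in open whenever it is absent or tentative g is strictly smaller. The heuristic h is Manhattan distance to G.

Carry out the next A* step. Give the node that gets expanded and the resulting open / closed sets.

expanded=(2,3); open=[(0,0) g=1 f=9, (1,3) g=5 f=9, (2,0) g=1 f=7, (2,4) g=5 f=7, (3,1) g=3 f=7, (3,2) g=4 f=7, (3,3) g=5 f=7]; closed=[(1,0), (1,1), (2,1), (2,2), (2,3)]

step 1: expand (2,3) (f=7, h=3) → closed; open now [(0,0) g=1 f=9, (1,3) g=5 f=9, (2,0) g=1 f=7, (2,4) g=5 f=7, (3,1) g=3 f=7, (3,2) g=4 f=7, (3,3) g=5 f=7]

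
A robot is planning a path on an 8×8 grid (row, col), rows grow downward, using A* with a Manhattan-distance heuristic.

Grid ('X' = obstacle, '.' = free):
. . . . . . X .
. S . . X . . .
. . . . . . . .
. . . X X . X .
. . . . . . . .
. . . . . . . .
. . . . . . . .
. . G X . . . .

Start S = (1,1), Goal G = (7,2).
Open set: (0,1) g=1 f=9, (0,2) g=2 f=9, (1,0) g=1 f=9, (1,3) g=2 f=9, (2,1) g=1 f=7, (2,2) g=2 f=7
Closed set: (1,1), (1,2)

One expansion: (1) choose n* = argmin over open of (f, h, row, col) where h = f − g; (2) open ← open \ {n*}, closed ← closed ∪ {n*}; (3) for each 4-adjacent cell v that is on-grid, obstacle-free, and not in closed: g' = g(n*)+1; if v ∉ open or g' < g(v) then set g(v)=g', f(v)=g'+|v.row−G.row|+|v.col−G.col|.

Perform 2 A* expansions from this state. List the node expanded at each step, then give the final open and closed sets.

step 1: expand (2,2) (f=7, h=5) → closed; open now [(0,1) g=1 f=9, (0,2) g=2 f=9, (1,0) g=1 f=9, (1,3) g=2 f=9, (2,1) g=1 f=7, (2,3) g=3 f=9, (3,2) g=3 f=7]
step 2: expand (3,2) (f=7, h=4) → closed; open now [(0,1) g=1 f=9, (0,2) g=2 f=9, (1,0) g=1 f=9, (1,3) g=2 f=9, (2,1) g=1 f=7, (2,3) g=3 f=9, (3,1) g=4 f=9, (4,2) g=4 f=7]

order=[(2,2) → (3,2)]; open=[(0,1) g=1 f=9, (0,2) g=2 f=9, (1,0) g=1 f=9, (1,3) g=2 f=9, (2,1) g=1 f=7, (2,3) g=3 f=9, (3,1) g=4 f=9, (4,2) g=4 f=7]; closed=[(1,1), (1,2), (2,2), (3,2)]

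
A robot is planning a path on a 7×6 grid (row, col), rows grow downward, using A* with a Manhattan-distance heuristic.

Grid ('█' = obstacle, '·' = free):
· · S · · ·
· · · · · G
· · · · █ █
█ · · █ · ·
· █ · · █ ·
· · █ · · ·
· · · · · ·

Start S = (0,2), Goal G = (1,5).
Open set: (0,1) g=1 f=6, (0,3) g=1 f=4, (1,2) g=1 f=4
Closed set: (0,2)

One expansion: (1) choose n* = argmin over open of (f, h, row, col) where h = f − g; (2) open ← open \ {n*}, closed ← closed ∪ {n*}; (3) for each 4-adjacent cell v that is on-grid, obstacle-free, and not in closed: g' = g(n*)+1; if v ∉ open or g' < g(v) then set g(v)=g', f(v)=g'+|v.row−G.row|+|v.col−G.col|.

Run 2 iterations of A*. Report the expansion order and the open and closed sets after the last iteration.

order=[(0,3) → (0,4)]; open=[(0,1) g=1 f=6, (0,5) g=3 f=4, (1,2) g=1 f=4, (1,3) g=2 f=4, (1,4) g=3 f=4]; closed=[(0,2), (0,3), (0,4)]

step 1: expand (0,3) (f=4, h=3) → closed; open now [(0,1) g=1 f=6, (0,4) g=2 f=4, (1,2) g=1 f=4, (1,3) g=2 f=4]
step 2: expand (0,4) (f=4, h=2) → closed; open now [(0,1) g=1 f=6, (0,5) g=3 f=4, (1,2) g=1 f=4, (1,3) g=2 f=4, (1,4) g=3 f=4]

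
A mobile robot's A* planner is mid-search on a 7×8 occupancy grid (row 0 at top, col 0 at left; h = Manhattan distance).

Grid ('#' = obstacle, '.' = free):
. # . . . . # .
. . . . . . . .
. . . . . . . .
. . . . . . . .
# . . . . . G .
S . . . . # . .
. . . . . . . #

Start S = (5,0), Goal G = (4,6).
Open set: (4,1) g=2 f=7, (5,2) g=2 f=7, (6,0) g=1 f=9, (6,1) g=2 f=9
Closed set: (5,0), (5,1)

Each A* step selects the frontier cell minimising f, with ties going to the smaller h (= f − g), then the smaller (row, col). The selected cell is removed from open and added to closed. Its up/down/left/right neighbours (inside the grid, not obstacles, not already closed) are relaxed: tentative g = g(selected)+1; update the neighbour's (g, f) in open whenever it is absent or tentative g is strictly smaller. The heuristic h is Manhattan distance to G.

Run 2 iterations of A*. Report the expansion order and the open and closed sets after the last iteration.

order=[(4,1) → (4,2)]; open=[(3,1) g=3 f=9, (3,2) g=4 f=9, (4,3) g=4 f=7, (5,2) g=2 f=7, (6,0) g=1 f=9, (6,1) g=2 f=9]; closed=[(4,1), (4,2), (5,0), (5,1)]

step 1: expand (4,1) (f=7, h=5) → closed; open now [(3,1) g=3 f=9, (4,2) g=3 f=7, (5,2) g=2 f=7, (6,0) g=1 f=9, (6,1) g=2 f=9]
step 2: expand (4,2) (f=7, h=4) → closed; open now [(3,1) g=3 f=9, (3,2) g=4 f=9, (4,3) g=4 f=7, (5,2) g=2 f=7, (6,0) g=1 f=9, (6,1) g=2 f=9]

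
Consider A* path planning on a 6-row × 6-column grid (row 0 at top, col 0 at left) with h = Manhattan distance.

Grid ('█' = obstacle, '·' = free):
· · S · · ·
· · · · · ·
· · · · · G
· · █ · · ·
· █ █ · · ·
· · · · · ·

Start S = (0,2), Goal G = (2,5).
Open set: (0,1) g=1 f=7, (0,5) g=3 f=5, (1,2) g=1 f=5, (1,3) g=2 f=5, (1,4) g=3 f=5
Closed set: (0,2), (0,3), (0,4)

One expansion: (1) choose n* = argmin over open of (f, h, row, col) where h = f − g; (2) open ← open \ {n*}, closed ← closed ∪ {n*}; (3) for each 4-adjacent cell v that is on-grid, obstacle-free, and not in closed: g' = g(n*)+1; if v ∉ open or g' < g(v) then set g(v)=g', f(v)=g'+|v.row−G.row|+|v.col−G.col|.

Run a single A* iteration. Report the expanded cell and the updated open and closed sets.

step 1: expand (0,5) (f=5, h=2) → closed; open now [(0,1) g=1 f=7, (1,2) g=1 f=5, (1,3) g=2 f=5, (1,4) g=3 f=5, (1,5) g=4 f=5]

expanded=(0,5); open=[(0,1) g=1 f=7, (1,2) g=1 f=5, (1,3) g=2 f=5, (1,4) g=3 f=5, (1,5) g=4 f=5]; closed=[(0,2), (0,3), (0,4), (0,5)]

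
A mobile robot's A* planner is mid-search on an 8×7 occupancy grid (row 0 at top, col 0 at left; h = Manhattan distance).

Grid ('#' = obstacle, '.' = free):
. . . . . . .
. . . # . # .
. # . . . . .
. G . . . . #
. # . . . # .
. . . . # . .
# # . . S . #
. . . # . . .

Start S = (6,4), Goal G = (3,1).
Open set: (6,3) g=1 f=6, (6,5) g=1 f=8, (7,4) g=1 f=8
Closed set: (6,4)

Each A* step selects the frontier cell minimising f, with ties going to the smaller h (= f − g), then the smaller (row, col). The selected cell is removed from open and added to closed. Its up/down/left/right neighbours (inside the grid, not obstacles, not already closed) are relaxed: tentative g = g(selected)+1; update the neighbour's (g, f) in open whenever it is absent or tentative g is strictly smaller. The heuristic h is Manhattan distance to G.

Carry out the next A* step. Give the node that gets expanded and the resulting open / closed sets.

step 1: expand (6,3) (f=6, h=5) → closed; open now [(5,3) g=2 f=6, (6,2) g=2 f=6, (6,5) g=1 f=8, (7,4) g=1 f=8]

expanded=(6,3); open=[(5,3) g=2 f=6, (6,2) g=2 f=6, (6,5) g=1 f=8, (7,4) g=1 f=8]; closed=[(6,3), (6,4)]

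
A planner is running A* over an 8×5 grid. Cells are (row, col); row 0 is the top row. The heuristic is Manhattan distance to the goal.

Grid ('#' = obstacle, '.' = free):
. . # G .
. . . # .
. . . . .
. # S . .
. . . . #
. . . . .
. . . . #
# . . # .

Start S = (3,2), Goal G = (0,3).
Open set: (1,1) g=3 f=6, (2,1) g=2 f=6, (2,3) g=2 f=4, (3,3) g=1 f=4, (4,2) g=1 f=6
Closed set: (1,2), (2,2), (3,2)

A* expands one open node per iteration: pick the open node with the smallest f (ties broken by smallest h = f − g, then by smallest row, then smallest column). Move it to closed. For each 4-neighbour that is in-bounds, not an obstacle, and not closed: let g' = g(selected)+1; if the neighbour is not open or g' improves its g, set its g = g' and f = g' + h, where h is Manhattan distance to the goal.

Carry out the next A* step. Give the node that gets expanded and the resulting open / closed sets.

expanded=(2,3); open=[(1,1) g=3 f=6, (2,1) g=2 f=6, (2,4) g=3 f=6, (3,3) g=1 f=4, (4,2) g=1 f=6]; closed=[(1,2), (2,2), (2,3), (3,2)]

step 1: expand (2,3) (f=4, h=2) → closed; open now [(1,1) g=3 f=6, (2,1) g=2 f=6, (2,4) g=3 f=6, (3,3) g=1 f=4, (4,2) g=1 f=6]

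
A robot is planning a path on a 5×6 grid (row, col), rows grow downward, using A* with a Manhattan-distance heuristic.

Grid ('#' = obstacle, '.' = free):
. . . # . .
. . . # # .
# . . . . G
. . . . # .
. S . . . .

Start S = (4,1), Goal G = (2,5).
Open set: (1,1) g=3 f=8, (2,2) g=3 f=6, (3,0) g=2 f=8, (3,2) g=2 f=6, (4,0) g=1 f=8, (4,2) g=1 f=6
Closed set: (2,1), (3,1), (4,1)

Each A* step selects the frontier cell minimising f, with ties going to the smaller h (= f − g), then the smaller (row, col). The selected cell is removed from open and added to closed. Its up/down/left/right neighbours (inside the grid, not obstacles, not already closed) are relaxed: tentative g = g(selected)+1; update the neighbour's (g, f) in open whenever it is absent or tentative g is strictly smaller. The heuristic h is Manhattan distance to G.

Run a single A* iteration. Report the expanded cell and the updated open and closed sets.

expanded=(2,2); open=[(1,1) g=3 f=8, (1,2) g=4 f=8, (2,3) g=4 f=6, (3,0) g=2 f=8, (3,2) g=2 f=6, (4,0) g=1 f=8, (4,2) g=1 f=6]; closed=[(2,1), (2,2), (3,1), (4,1)]

step 1: expand (2,2) (f=6, h=3) → closed; open now [(1,1) g=3 f=8, (1,2) g=4 f=8, (2,3) g=4 f=6, (3,0) g=2 f=8, (3,2) g=2 f=6, (4,0) g=1 f=8, (4,2) g=1 f=6]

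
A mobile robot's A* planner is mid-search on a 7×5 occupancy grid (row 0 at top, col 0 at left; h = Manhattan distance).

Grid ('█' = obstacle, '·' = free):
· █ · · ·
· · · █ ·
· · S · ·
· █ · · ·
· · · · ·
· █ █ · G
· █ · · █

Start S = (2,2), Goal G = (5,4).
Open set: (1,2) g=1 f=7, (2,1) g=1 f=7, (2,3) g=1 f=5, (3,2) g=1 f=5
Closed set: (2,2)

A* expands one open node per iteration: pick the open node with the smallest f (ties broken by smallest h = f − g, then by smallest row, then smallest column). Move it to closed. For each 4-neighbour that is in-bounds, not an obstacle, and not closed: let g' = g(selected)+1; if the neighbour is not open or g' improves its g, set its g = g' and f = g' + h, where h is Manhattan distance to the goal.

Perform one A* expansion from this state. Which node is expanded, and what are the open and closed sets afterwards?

step 1: expand (2,3) (f=5, h=4) → closed; open now [(1,2) g=1 f=7, (2,1) g=1 f=7, (2,4) g=2 f=5, (3,2) g=1 f=5, (3,3) g=2 f=5]

expanded=(2,3); open=[(1,2) g=1 f=7, (2,1) g=1 f=7, (2,4) g=2 f=5, (3,2) g=1 f=5, (3,3) g=2 f=5]; closed=[(2,2), (2,3)]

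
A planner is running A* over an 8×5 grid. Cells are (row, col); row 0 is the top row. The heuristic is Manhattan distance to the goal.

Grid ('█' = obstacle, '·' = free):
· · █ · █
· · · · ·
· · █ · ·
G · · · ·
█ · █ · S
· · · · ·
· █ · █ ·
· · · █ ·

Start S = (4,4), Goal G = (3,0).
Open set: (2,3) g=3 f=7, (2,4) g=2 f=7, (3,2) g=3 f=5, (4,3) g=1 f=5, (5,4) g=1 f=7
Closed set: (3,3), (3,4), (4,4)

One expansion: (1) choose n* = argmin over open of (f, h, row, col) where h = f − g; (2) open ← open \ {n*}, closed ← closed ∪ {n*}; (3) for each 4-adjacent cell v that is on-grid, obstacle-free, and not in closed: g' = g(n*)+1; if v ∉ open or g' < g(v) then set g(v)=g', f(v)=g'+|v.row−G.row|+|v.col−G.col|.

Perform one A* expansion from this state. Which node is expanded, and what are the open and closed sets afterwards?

step 1: expand (3,2) (f=5, h=2) → closed; open now [(2,3) g=3 f=7, (2,4) g=2 f=7, (3,1) g=4 f=5, (4,3) g=1 f=5, (5,4) g=1 f=7]

expanded=(3,2); open=[(2,3) g=3 f=7, (2,4) g=2 f=7, (3,1) g=4 f=5, (4,3) g=1 f=5, (5,4) g=1 f=7]; closed=[(3,2), (3,3), (3,4), (4,4)]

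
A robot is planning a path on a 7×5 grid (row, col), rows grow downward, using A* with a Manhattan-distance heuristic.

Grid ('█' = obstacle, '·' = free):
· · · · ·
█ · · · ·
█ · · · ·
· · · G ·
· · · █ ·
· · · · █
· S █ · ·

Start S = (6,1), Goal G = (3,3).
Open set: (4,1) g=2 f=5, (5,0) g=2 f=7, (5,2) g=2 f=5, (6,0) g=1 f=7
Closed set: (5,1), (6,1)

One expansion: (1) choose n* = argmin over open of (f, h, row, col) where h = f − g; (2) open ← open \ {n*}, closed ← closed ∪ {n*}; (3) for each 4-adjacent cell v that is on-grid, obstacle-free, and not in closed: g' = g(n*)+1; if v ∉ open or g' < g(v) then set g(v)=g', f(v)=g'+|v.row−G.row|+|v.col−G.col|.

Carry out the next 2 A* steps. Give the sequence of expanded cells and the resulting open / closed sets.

order=[(4,1) → (3,1)]; open=[(2,1) g=4 f=7, (3,0) g=4 f=7, (3,2) g=4 f=5, (4,0) g=3 f=7, (4,2) g=3 f=5, (5,0) g=2 f=7, (5,2) g=2 f=5, (6,0) g=1 f=7]; closed=[(3,1), (4,1), (5,1), (6,1)]

step 1: expand (4,1) (f=5, h=3) → closed; open now [(3,1) g=3 f=5, (4,0) g=3 f=7, (4,2) g=3 f=5, (5,0) g=2 f=7, (5,2) g=2 f=5, (6,0) g=1 f=7]
step 2: expand (3,1) (f=5, h=2) → closed; open now [(2,1) g=4 f=7, (3,0) g=4 f=7, (3,2) g=4 f=5, (4,0) g=3 f=7, (4,2) g=3 f=5, (5,0) g=2 f=7, (5,2) g=2 f=5, (6,0) g=1 f=7]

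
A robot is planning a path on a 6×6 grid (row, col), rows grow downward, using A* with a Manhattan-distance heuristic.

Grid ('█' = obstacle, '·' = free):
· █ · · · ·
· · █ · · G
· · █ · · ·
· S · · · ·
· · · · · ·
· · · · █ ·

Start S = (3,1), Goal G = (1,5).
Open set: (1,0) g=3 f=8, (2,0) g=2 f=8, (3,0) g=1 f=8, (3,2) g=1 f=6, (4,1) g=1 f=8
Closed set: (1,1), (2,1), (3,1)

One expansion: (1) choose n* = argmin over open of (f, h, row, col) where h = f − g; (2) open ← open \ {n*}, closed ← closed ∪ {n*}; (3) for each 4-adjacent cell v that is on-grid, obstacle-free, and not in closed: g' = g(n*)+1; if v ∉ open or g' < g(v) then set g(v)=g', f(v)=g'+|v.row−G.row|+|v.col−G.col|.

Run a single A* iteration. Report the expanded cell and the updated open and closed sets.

expanded=(3,2); open=[(1,0) g=3 f=8, (2,0) g=2 f=8, (3,0) g=1 f=8, (3,3) g=2 f=6, (4,1) g=1 f=8, (4,2) g=2 f=8]; closed=[(1,1), (2,1), (3,1), (3,2)]

step 1: expand (3,2) (f=6, h=5) → closed; open now [(1,0) g=3 f=8, (2,0) g=2 f=8, (3,0) g=1 f=8, (3,3) g=2 f=6, (4,1) g=1 f=8, (4,2) g=2 f=8]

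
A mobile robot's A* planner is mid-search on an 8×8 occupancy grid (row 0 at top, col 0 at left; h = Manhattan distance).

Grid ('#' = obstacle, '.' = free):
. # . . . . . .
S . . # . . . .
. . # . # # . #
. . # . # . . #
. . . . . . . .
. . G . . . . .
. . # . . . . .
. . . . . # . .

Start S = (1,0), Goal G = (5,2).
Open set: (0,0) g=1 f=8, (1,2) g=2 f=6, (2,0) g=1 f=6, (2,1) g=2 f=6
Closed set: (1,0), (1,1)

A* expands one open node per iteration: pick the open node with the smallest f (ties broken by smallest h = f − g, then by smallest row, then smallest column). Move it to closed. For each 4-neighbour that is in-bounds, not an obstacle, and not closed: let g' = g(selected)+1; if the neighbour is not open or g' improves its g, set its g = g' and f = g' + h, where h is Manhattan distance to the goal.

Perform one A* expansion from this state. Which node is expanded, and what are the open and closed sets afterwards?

expanded=(1,2); open=[(0,0) g=1 f=8, (0,2) g=3 f=8, (2,0) g=1 f=6, (2,1) g=2 f=6]; closed=[(1,0), (1,1), (1,2)]

step 1: expand (1,2) (f=6, h=4) → closed; open now [(0,0) g=1 f=8, (0,2) g=3 f=8, (2,0) g=1 f=6, (2,1) g=2 f=6]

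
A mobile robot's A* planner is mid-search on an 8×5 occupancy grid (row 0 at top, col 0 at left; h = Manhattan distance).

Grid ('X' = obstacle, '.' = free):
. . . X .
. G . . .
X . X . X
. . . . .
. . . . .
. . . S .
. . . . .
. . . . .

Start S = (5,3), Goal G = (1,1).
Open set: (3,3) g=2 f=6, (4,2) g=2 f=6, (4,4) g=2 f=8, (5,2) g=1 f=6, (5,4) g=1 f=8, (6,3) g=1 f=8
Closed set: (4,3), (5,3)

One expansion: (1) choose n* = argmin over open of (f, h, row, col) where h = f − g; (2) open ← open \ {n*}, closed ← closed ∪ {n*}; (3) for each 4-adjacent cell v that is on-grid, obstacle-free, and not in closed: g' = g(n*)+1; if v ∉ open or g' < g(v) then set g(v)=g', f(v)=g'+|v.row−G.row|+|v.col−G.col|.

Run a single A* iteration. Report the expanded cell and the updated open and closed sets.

expanded=(3,3); open=[(2,3) g=3 f=6, (3,2) g=3 f=6, (3,4) g=3 f=8, (4,2) g=2 f=6, (4,4) g=2 f=8, (5,2) g=1 f=6, (5,4) g=1 f=8, (6,3) g=1 f=8]; closed=[(3,3), (4,3), (5,3)]

step 1: expand (3,3) (f=6, h=4) → closed; open now [(2,3) g=3 f=6, (3,2) g=3 f=6, (3,4) g=3 f=8, (4,2) g=2 f=6, (4,4) g=2 f=8, (5,2) g=1 f=6, (5,4) g=1 f=8, (6,3) g=1 f=8]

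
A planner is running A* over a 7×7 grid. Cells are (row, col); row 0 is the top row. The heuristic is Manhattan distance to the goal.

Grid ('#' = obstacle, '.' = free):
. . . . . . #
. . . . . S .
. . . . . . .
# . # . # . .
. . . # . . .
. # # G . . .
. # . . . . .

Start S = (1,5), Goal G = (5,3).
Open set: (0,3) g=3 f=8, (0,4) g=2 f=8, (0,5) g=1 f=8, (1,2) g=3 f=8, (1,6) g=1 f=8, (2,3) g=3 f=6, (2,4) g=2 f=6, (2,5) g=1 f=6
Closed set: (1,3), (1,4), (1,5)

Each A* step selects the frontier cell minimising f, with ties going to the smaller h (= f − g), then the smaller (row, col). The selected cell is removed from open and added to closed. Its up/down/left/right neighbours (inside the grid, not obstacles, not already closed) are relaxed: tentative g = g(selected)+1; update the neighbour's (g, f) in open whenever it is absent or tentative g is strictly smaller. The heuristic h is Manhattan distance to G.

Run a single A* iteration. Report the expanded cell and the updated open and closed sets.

step 1: expand (2,3) (f=6, h=3) → closed; open now [(0,3) g=3 f=8, (0,4) g=2 f=8, (0,5) g=1 f=8, (1,2) g=3 f=8, (1,6) g=1 f=8, (2,2) g=4 f=8, (2,4) g=2 f=6, (2,5) g=1 f=6, (3,3) g=4 f=6]

expanded=(2,3); open=[(0,3) g=3 f=8, (0,4) g=2 f=8, (0,5) g=1 f=8, (1,2) g=3 f=8, (1,6) g=1 f=8, (2,2) g=4 f=8, (2,4) g=2 f=6, (2,5) g=1 f=6, (3,3) g=4 f=6]; closed=[(1,3), (1,4), (1,5), (2,3)]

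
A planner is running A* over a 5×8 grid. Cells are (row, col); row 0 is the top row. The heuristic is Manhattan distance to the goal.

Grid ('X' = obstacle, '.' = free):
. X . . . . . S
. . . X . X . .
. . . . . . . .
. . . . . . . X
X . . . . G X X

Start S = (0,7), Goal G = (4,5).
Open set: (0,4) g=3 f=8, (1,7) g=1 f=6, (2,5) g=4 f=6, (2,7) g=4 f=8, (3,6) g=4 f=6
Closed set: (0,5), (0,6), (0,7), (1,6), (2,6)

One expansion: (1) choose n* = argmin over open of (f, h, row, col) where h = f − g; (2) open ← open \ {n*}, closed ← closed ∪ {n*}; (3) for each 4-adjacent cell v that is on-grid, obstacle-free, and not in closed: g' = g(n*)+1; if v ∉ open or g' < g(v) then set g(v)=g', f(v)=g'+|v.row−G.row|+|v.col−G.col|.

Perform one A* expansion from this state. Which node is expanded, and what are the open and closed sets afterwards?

step 1: expand (2,5) (f=6, h=2) → closed; open now [(0,4) g=3 f=8, (1,7) g=1 f=6, (2,4) g=5 f=8, (2,7) g=4 f=8, (3,5) g=5 f=6, (3,6) g=4 f=6]

expanded=(2,5); open=[(0,4) g=3 f=8, (1,7) g=1 f=6, (2,4) g=5 f=8, (2,7) g=4 f=8, (3,5) g=5 f=6, (3,6) g=4 f=6]; closed=[(0,5), (0,6), (0,7), (1,6), (2,5), (2,6)]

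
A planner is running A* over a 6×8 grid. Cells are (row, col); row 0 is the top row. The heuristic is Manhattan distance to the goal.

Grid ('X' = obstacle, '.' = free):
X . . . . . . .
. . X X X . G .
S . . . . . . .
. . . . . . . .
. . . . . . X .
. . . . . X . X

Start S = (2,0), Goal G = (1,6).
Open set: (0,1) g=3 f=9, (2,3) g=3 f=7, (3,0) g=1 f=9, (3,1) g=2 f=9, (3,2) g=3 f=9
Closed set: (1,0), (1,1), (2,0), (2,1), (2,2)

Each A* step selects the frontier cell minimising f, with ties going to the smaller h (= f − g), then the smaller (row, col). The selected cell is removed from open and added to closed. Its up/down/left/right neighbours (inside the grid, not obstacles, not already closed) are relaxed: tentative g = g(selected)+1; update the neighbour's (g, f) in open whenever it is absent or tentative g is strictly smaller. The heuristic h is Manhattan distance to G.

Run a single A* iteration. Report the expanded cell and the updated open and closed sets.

step 1: expand (2,3) (f=7, h=4) → closed; open now [(0,1) g=3 f=9, (2,4) g=4 f=7, (3,0) g=1 f=9, (3,1) g=2 f=9, (3,2) g=3 f=9, (3,3) g=4 f=9]

expanded=(2,3); open=[(0,1) g=3 f=9, (2,4) g=4 f=7, (3,0) g=1 f=9, (3,1) g=2 f=9, (3,2) g=3 f=9, (3,3) g=4 f=9]; closed=[(1,0), (1,1), (2,0), (2,1), (2,2), (2,3)]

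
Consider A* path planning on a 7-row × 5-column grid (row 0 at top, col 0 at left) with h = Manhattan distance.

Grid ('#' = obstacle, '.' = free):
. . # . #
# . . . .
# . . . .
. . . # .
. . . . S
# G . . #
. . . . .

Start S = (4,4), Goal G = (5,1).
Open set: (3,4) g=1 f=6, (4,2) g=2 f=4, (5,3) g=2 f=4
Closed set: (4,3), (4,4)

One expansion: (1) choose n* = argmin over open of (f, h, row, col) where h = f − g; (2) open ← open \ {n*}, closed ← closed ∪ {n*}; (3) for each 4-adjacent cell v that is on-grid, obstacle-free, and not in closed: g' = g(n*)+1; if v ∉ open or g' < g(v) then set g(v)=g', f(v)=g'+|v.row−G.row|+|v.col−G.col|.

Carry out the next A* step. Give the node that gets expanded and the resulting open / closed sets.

step 1: expand (4,2) (f=4, h=2) → closed; open now [(3,2) g=3 f=6, (3,4) g=1 f=6, (4,1) g=3 f=4, (5,2) g=3 f=4, (5,3) g=2 f=4]

expanded=(4,2); open=[(3,2) g=3 f=6, (3,4) g=1 f=6, (4,1) g=3 f=4, (5,2) g=3 f=4, (5,3) g=2 f=4]; closed=[(4,2), (4,3), (4,4)]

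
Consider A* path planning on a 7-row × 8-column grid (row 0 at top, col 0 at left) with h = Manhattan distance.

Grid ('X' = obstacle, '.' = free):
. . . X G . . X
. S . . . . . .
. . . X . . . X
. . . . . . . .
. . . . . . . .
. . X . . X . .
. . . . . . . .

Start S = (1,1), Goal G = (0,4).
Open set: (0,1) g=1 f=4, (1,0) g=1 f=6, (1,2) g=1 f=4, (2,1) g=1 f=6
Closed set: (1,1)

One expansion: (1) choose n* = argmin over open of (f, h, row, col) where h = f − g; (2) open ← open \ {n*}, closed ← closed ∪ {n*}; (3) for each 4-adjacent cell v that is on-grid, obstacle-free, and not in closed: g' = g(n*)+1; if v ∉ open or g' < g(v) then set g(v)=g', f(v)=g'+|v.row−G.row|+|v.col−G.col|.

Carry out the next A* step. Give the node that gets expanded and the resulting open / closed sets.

expanded=(0,1); open=[(0,0) g=2 f=6, (0,2) g=2 f=4, (1,0) g=1 f=6, (1,2) g=1 f=4, (2,1) g=1 f=6]; closed=[(0,1), (1,1)]

step 1: expand (0,1) (f=4, h=3) → closed; open now [(0,0) g=2 f=6, (0,2) g=2 f=4, (1,0) g=1 f=6, (1,2) g=1 f=4, (2,1) g=1 f=6]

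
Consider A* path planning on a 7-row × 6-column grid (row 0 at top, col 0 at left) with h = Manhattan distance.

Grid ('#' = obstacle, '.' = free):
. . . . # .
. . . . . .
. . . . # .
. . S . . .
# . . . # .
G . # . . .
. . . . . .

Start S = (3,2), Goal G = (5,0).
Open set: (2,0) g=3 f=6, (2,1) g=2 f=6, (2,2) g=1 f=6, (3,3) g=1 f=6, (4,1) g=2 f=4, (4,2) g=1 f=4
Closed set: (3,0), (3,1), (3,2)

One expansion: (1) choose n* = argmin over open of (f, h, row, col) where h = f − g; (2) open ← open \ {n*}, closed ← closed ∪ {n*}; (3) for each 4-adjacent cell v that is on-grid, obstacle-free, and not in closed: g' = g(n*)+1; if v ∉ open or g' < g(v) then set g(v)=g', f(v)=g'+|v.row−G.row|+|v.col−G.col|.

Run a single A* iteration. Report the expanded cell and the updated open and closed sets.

step 1: expand (4,1) (f=4, h=2) → closed; open now [(2,0) g=3 f=6, (2,1) g=2 f=6, (2,2) g=1 f=6, (3,3) g=1 f=6, (4,2) g=1 f=4, (5,1) g=3 f=4]

expanded=(4,1); open=[(2,0) g=3 f=6, (2,1) g=2 f=6, (2,2) g=1 f=6, (3,3) g=1 f=6, (4,2) g=1 f=4, (5,1) g=3 f=4]; closed=[(3,0), (3,1), (3,2), (4,1)]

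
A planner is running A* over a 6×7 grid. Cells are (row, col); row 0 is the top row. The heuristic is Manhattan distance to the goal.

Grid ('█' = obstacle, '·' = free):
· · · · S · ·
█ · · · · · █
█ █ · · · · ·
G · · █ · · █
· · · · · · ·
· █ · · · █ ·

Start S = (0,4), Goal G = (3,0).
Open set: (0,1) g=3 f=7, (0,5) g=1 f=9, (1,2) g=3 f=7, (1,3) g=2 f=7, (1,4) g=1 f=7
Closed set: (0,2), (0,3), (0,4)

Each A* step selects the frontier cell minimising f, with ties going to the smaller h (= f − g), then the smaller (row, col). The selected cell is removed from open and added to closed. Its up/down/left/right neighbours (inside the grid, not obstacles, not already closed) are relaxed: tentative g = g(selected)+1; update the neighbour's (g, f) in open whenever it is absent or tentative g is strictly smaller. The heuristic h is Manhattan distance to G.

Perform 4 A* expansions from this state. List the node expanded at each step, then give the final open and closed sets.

order=[(0,1) → (0,0) → (1,1) → (1,2)]; open=[(0,5) g=1 f=9, (1,3) g=2 f=7, (1,4) g=1 f=7, (2,2) g=4 f=7]; closed=[(0,0), (0,1), (0,2), (0,3), (0,4), (1,1), (1,2)]

step 1: expand (0,1) (f=7, h=4) → closed; open now [(0,0) g=4 f=7, (0,5) g=1 f=9, (1,1) g=4 f=7, (1,2) g=3 f=7, (1,3) g=2 f=7, (1,4) g=1 f=7]
step 2: expand (0,0) (f=7, h=3) → closed; open now [(0,5) g=1 f=9, (1,1) g=4 f=7, (1,2) g=3 f=7, (1,3) g=2 f=7, (1,4) g=1 f=7]
step 3: expand (1,1) (f=7, h=3) → closed; open now [(0,5) g=1 f=9, (1,2) g=3 f=7, (1,3) g=2 f=7, (1,4) g=1 f=7]
step 4: expand (1,2) (f=7, h=4) → closed; open now [(0,5) g=1 f=9, (1,3) g=2 f=7, (1,4) g=1 f=7, (2,2) g=4 f=7]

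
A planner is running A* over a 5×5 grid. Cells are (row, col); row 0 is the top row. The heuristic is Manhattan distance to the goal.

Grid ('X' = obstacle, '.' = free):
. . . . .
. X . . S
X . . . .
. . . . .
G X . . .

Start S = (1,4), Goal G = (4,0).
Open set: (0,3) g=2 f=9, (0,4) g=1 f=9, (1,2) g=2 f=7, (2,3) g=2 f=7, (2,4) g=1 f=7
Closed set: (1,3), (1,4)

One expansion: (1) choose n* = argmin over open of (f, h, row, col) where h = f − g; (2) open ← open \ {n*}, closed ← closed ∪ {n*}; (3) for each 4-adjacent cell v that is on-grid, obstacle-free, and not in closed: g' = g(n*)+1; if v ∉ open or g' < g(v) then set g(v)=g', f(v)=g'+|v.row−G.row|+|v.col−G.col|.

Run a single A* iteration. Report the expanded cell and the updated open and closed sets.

step 1: expand (1,2) (f=7, h=5) → closed; open now [(0,2) g=3 f=9, (0,3) g=2 f=9, (0,4) g=1 f=9, (2,2) g=3 f=7, (2,3) g=2 f=7, (2,4) g=1 f=7]

expanded=(1,2); open=[(0,2) g=3 f=9, (0,3) g=2 f=9, (0,4) g=1 f=9, (2,2) g=3 f=7, (2,3) g=2 f=7, (2,4) g=1 f=7]; closed=[(1,2), (1,3), (1,4)]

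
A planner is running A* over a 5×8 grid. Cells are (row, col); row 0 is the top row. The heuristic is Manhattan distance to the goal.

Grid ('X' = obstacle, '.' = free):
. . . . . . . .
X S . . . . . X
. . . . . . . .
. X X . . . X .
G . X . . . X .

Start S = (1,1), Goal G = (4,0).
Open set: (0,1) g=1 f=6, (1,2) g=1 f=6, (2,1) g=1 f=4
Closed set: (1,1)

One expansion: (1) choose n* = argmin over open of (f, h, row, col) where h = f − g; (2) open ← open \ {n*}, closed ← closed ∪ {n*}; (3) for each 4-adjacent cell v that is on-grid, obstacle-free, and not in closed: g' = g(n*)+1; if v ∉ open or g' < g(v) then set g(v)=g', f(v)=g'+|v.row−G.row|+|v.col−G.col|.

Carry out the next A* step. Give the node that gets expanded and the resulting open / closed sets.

step 1: expand (2,1) (f=4, h=3) → closed; open now [(0,1) g=1 f=6, (1,2) g=1 f=6, (2,0) g=2 f=4, (2,2) g=2 f=6]

expanded=(2,1); open=[(0,1) g=1 f=6, (1,2) g=1 f=6, (2,0) g=2 f=4, (2,2) g=2 f=6]; closed=[(1,1), (2,1)]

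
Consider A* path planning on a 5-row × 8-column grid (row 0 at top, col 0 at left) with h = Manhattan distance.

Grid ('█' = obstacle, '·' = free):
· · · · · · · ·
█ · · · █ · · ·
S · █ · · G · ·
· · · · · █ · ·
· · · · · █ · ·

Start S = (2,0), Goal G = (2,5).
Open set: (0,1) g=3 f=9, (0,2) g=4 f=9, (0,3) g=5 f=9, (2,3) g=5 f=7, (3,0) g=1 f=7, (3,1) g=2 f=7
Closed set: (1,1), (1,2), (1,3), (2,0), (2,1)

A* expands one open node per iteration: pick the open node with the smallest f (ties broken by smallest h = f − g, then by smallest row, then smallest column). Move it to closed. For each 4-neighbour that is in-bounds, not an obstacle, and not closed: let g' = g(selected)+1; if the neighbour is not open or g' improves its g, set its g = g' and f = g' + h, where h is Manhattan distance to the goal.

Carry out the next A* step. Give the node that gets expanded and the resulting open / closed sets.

expanded=(2,3); open=[(0,1) g=3 f=9, (0,2) g=4 f=9, (0,3) g=5 f=9, (2,4) g=6 f=7, (3,0) g=1 f=7, (3,1) g=2 f=7, (3,3) g=6 f=9]; closed=[(1,1), (1,2), (1,3), (2,0), (2,1), (2,3)]

step 1: expand (2,3) (f=7, h=2) → closed; open now [(0,1) g=3 f=9, (0,2) g=4 f=9, (0,3) g=5 f=9, (2,4) g=6 f=7, (3,0) g=1 f=7, (3,1) g=2 f=7, (3,3) g=6 f=9]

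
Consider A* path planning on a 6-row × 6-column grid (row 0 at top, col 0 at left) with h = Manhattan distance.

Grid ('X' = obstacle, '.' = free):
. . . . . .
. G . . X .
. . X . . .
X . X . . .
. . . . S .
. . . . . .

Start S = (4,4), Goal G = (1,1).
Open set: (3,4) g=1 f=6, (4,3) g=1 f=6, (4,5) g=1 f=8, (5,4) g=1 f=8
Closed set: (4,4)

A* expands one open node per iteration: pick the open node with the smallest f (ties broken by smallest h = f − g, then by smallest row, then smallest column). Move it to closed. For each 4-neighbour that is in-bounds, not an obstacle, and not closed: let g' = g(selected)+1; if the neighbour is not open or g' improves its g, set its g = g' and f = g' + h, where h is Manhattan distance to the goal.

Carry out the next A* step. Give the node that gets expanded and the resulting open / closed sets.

step 1: expand (3,4) (f=6, h=5) → closed; open now [(2,4) g=2 f=6, (3,3) g=2 f=6, (3,5) g=2 f=8, (4,3) g=1 f=6, (4,5) g=1 f=8, (5,4) g=1 f=8]

expanded=(3,4); open=[(2,4) g=2 f=6, (3,3) g=2 f=6, (3,5) g=2 f=8, (4,3) g=1 f=6, (4,5) g=1 f=8, (5,4) g=1 f=8]; closed=[(3,4), (4,4)]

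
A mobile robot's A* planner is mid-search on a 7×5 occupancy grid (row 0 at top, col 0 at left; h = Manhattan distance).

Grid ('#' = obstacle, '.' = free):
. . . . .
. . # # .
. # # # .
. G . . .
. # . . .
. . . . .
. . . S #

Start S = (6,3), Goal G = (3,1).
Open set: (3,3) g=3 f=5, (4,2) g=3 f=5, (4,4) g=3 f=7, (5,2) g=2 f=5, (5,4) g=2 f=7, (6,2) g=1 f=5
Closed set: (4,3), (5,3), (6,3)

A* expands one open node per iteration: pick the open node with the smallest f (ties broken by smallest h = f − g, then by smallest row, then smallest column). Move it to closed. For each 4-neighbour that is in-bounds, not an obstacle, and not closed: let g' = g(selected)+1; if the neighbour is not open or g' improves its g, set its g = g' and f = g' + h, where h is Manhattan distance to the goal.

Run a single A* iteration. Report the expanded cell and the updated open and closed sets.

expanded=(3,3); open=[(3,2) g=4 f=5, (3,4) g=4 f=7, (4,2) g=3 f=5, (4,4) g=3 f=7, (5,2) g=2 f=5, (5,4) g=2 f=7, (6,2) g=1 f=5]; closed=[(3,3), (4,3), (5,3), (6,3)]

step 1: expand (3,3) (f=5, h=2) → closed; open now [(3,2) g=4 f=5, (3,4) g=4 f=7, (4,2) g=3 f=5, (4,4) g=3 f=7, (5,2) g=2 f=5, (5,4) g=2 f=7, (6,2) g=1 f=5]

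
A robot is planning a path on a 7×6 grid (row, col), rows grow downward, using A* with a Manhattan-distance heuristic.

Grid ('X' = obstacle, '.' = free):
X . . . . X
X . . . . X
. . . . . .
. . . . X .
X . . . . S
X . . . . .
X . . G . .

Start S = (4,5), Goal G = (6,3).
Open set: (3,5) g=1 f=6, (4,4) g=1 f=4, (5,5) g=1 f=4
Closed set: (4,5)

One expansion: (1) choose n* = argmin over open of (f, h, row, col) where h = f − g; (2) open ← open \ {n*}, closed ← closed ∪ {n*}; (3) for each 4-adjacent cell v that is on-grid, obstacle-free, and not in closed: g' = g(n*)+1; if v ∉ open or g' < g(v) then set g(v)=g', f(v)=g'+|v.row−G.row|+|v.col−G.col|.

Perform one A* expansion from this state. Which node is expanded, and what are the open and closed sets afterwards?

expanded=(4,4); open=[(3,5) g=1 f=6, (4,3) g=2 f=4, (5,4) g=2 f=4, (5,5) g=1 f=4]; closed=[(4,4), (4,5)]

step 1: expand (4,4) (f=4, h=3) → closed; open now [(3,5) g=1 f=6, (4,3) g=2 f=4, (5,4) g=2 f=4, (5,5) g=1 f=4]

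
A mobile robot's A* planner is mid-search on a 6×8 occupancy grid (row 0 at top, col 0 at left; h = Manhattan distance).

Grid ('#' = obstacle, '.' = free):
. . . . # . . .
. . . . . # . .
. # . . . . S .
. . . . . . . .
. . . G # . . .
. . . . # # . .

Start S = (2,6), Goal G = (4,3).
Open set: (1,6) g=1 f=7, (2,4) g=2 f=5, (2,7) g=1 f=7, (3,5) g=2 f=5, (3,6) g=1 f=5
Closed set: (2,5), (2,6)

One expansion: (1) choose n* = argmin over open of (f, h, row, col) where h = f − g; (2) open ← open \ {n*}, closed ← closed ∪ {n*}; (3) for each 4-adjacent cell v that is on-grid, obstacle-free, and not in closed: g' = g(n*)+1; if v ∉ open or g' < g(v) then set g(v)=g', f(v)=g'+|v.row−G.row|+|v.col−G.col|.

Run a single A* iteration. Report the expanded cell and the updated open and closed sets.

expanded=(2,4); open=[(1,4) g=3 f=7, (1,6) g=1 f=7, (2,3) g=3 f=5, (2,7) g=1 f=7, (3,4) g=3 f=5, (3,5) g=2 f=5, (3,6) g=1 f=5]; closed=[(2,4), (2,5), (2,6)]

step 1: expand (2,4) (f=5, h=3) → closed; open now [(1,4) g=3 f=7, (1,6) g=1 f=7, (2,3) g=3 f=5, (2,7) g=1 f=7, (3,4) g=3 f=5, (3,5) g=2 f=5, (3,6) g=1 f=5]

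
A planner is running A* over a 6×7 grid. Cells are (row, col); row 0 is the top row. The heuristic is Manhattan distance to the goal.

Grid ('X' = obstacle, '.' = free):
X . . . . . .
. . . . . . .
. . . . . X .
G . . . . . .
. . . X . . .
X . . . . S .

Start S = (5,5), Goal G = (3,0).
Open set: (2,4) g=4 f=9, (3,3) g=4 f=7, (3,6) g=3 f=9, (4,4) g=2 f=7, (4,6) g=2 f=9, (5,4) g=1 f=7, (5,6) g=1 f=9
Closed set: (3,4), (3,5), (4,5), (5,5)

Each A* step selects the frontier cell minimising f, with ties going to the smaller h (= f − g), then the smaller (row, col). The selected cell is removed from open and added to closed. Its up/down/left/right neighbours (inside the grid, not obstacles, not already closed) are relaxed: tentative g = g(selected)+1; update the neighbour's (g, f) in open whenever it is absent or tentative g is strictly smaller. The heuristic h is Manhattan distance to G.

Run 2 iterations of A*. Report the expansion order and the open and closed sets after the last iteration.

step 1: expand (3,3) (f=7, h=3) → closed; open now [(2,3) g=5 f=9, (2,4) g=4 f=9, (3,2) g=5 f=7, (3,6) g=3 f=9, (4,4) g=2 f=7, (4,6) g=2 f=9, (5,4) g=1 f=7, (5,6) g=1 f=9]
step 2: expand (3,2) (f=7, h=2) → closed; open now [(2,2) g=6 f=9, (2,3) g=5 f=9, (2,4) g=4 f=9, (3,1) g=6 f=7, (3,6) g=3 f=9, (4,2) g=6 f=9, (4,4) g=2 f=7, (4,6) g=2 f=9, (5,4) g=1 f=7, (5,6) g=1 f=9]

order=[(3,3) → (3,2)]; open=[(2,2) g=6 f=9, (2,3) g=5 f=9, (2,4) g=4 f=9, (3,1) g=6 f=7, (3,6) g=3 f=9, (4,2) g=6 f=9, (4,4) g=2 f=7, (4,6) g=2 f=9, (5,4) g=1 f=7, (5,6) g=1 f=9]; closed=[(3,2), (3,3), (3,4), (3,5), (4,5), (5,5)]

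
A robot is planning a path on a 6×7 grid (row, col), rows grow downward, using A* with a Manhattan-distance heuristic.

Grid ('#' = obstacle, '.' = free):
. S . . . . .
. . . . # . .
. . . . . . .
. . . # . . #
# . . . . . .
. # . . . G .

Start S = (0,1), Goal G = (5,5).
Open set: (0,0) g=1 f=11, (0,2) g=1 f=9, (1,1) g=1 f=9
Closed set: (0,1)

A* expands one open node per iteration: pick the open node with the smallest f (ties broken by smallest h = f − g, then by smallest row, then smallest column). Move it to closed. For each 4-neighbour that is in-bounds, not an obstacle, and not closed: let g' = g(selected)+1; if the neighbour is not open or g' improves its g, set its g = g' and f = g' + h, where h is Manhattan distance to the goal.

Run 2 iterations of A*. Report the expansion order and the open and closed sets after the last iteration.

order=[(0,2) → (0,3)]; open=[(0,0) g=1 f=11, (0,4) g=3 f=9, (1,1) g=1 f=9, (1,2) g=2 f=9, (1,3) g=3 f=9]; closed=[(0,1), (0,2), (0,3)]

step 1: expand (0,2) (f=9, h=8) → closed; open now [(0,0) g=1 f=11, (0,3) g=2 f=9, (1,1) g=1 f=9, (1,2) g=2 f=9]
step 2: expand (0,3) (f=9, h=7) → closed; open now [(0,0) g=1 f=11, (0,4) g=3 f=9, (1,1) g=1 f=9, (1,2) g=2 f=9, (1,3) g=3 f=9]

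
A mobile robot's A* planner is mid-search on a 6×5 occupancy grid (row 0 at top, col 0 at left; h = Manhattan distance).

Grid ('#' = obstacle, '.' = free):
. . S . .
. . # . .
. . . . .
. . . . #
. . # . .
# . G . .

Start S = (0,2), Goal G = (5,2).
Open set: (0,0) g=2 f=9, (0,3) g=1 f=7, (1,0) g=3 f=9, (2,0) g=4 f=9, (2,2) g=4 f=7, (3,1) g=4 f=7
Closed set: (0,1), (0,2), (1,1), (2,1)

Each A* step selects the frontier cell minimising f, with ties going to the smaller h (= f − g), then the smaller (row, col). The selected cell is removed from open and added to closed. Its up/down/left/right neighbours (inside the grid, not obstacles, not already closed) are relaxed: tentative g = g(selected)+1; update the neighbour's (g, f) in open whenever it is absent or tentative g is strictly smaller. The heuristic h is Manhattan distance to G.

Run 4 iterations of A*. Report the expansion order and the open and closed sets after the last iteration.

order=[(2,2) → (3,2) → (3,1) → (4,1)]; open=[(0,0) g=2 f=9, (0,3) g=1 f=7, (1,0) g=3 f=9, (2,0) g=4 f=9, (2,3) g=5 f=9, (3,0) g=5 f=9, (3,3) g=6 f=9, (4,0) g=6 f=9, (5,1) g=6 f=7]; closed=[(0,1), (0,2), (1,1), (2,1), (2,2), (3,1), (3,2), (4,1)]

step 1: expand (2,2) (f=7, h=3) → closed; open now [(0,0) g=2 f=9, (0,3) g=1 f=7, (1,0) g=3 f=9, (2,0) g=4 f=9, (2,3) g=5 f=9, (3,1) g=4 f=7, (3,2) g=5 f=7]
step 2: expand (3,2) (f=7, h=2) → closed; open now [(0,0) g=2 f=9, (0,3) g=1 f=7, (1,0) g=3 f=9, (2,0) g=4 f=9, (2,3) g=5 f=9, (3,1) g=4 f=7, (3,3) g=6 f=9]
step 3: expand (3,1) (f=7, h=3) → closed; open now [(0,0) g=2 f=9, (0,3) g=1 f=7, (1,0) g=3 f=9, (2,0) g=4 f=9, (2,3) g=5 f=9, (3,0) g=5 f=9, (3,3) g=6 f=9, (4,1) g=5 f=7]
step 4: expand (4,1) (f=7, h=2) → closed; open now [(0,0) g=2 f=9, (0,3) g=1 f=7, (1,0) g=3 f=9, (2,0) g=4 f=9, (2,3) g=5 f=9, (3,0) g=5 f=9, (3,3) g=6 f=9, (4,0) g=6 f=9, (5,1) g=6 f=7]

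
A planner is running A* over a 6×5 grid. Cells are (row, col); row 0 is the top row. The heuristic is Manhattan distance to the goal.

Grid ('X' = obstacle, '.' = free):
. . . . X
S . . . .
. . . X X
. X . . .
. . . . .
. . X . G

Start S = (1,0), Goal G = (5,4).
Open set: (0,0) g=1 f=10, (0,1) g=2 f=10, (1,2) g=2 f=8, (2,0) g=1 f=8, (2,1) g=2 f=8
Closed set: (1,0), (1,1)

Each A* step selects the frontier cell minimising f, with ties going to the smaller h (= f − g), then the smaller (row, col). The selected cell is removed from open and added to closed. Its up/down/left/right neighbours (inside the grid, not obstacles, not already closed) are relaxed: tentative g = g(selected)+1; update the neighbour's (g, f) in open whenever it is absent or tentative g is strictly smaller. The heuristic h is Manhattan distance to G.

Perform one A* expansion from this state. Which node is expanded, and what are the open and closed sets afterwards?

expanded=(1,2); open=[(0,0) g=1 f=10, (0,1) g=2 f=10, (0,2) g=3 f=10, (1,3) g=3 f=8, (2,0) g=1 f=8, (2,1) g=2 f=8, (2,2) g=3 f=8]; closed=[(1,0), (1,1), (1,2)]

step 1: expand (1,2) (f=8, h=6) → closed; open now [(0,0) g=1 f=10, (0,1) g=2 f=10, (0,2) g=3 f=10, (1,3) g=3 f=8, (2,0) g=1 f=8, (2,1) g=2 f=8, (2,2) g=3 f=8]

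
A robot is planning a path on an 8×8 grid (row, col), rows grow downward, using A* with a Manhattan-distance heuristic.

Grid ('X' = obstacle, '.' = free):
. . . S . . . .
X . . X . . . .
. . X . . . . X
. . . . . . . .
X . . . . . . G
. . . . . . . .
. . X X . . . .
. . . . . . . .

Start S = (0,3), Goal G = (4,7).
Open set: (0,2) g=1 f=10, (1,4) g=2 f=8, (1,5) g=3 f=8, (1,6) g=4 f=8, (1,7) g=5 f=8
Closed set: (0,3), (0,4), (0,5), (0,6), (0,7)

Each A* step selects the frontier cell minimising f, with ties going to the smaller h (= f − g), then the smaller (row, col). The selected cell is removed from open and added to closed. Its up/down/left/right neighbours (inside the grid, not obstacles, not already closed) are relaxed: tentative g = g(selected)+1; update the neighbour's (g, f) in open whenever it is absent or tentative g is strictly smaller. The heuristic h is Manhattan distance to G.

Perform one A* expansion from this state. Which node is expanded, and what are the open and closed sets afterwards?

expanded=(1,7); open=[(0,2) g=1 f=10, (1,4) g=2 f=8, (1,5) g=3 f=8, (1,6) g=4 f=8]; closed=[(0,3), (0,4), (0,5), (0,6), (0,7), (1,7)]

step 1: expand (1,7) (f=8, h=3) → closed; open now [(0,2) g=1 f=10, (1,4) g=2 f=8, (1,5) g=3 f=8, (1,6) g=4 f=8]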